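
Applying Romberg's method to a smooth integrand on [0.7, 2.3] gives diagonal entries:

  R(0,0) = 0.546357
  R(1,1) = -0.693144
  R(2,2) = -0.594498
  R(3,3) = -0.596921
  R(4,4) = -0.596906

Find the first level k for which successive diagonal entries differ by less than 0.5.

k = 2

|R(1,1) − R(0,0)| = 1.239501 ≥ 0.5
|R(2,2) − R(1,1)| = 0.098646 < 0.5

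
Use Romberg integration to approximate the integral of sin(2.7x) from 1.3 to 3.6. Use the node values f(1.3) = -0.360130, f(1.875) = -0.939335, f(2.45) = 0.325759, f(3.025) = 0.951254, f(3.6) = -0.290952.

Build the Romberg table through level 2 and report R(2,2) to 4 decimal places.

-0.0068

R(0,0) (trapezoid, 1 panel, h=2.3000): -0.748744
R(1,0) (trapezoid, 2 panels, h=1.1500): 0.000251
R(2,0) (trapezoid, 4 panels, h=0.5750): 0.006979
R(1,1) = 0.000251 + (0.000251 − (-0.748744))/3 = 0.249916
R(2,1) = 0.006979 + (0.006979 − 0.000251)/3 = 0.009222
R(2,2) = 0.009222 + (0.009222 − 0.249916)/15 = -0.006824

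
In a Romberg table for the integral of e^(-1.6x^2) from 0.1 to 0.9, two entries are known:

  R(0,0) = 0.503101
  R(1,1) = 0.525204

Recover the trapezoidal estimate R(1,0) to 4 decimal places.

0.5197

From R(1,1) = (4·R(1,0) − R(0,0))/3, solve for R(1,0):
4·R(1,0) = 3·0.525204 + 0.503101 = 2.078713
R(1,0) = 0.519678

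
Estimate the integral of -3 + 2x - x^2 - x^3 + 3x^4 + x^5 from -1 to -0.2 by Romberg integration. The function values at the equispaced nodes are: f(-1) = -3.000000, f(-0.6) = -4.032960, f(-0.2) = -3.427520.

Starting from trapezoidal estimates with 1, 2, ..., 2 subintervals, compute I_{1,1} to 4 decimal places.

I_{0,0} (trapezoid, 1 panel, h=0.8000): -2.571008
I_{1,0} (trapezoid, 2 panels, h=0.4000): -2.898688
I_{1,1} = -2.898688 + (-2.898688 − (-2.571008))/3 = -3.007915

-3.0079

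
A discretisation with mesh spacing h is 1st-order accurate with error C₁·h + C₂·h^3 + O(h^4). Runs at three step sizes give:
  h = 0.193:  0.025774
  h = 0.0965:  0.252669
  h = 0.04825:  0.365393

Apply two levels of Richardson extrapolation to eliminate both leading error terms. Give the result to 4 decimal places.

First eliminate the h term (factor 2^1 = 2):
  B₁ = (2·0.252669 − 0.025774)/1 = 0.479564
  B₂ = (2·0.365393 − 0.252669)/1 = 0.478117
Then eliminate the h^3 term (factor 2^3 = 8):
  (8·0.478117 − 0.479564)/7 = 0.477910

0.4779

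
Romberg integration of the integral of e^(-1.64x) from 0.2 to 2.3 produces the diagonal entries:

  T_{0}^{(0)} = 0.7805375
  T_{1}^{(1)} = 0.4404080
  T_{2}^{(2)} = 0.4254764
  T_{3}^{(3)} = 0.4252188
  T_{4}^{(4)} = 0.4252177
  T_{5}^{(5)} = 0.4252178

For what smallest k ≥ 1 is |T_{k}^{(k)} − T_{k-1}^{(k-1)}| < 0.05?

k = 2

|T_{1}^{(1)} − T_{0}^{(0)}| = 0.3401295 ≥ 0.05
|T_{2}^{(2)} − T_{1}^{(1)}| = 0.0149316 < 0.05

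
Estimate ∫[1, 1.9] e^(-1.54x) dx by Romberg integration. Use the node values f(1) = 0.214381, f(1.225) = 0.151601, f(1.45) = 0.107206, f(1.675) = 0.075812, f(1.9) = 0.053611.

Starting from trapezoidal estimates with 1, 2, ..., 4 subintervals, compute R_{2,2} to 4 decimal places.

0.1044

R_{0,0} (trapezoid, 1 panel, h=0.9000): 0.120596
R_{1,0} (trapezoid, 2 panels, h=0.4500): 0.108541
R_{2,0} (trapezoid, 4 panels, h=0.2250): 0.105438
R_{1,1} = 0.108541 + (0.108541 − 0.120596)/3 = 0.104523
R_{2,1} = 0.105438 + (0.105438 − 0.108541)/3 = 0.104404
R_{2,2} = 0.104404 + (0.104404 − 0.104523)/15 = 0.104396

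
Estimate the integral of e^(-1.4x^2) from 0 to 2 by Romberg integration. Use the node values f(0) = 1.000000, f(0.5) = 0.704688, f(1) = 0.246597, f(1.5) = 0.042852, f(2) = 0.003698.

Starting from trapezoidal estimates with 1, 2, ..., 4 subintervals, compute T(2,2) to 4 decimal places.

0.7535

T(0,0) (trapezoid, 1 panel, h=2.0000): 1.003698
T(1,0) (trapezoid, 2 panels, h=1.0000): 0.748446
T(2,0) (trapezoid, 4 panels, h=0.5000): 0.747993
T(1,1) = 0.748446 + (0.748446 − 1.003698)/3 = 0.663362
T(2,1) = 0.747993 + (0.747993 − 0.748446)/3 = 0.747842
T(2,2) = 0.747842 + (0.747842 − 0.663362)/15 = 0.753474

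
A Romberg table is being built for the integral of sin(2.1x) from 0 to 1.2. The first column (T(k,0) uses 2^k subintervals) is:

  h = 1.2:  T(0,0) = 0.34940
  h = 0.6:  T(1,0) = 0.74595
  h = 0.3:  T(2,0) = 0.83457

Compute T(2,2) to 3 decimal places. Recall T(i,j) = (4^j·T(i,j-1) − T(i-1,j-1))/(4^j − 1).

0.863

T(1,1) = (4·0.74595 − 0.34940) / 3 = 0.87813
T(2,1) = (4·0.83457 − 0.74595) / 3 = 0.86411
T(2,2) = 0.86411 + (0.86411 − 0.87813)/15 = 0.86318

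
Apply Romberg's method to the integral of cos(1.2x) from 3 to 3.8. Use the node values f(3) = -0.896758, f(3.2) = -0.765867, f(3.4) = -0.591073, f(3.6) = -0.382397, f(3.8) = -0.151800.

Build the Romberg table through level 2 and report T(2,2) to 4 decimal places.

-0.4549

T(0,0) (trapezoid, 1 panel, h=0.8000): -0.419423
T(1,0) (trapezoid, 2 panels, h=0.4000): -0.446141
T(2,0) (trapezoid, 4 panels, h=0.2000): -0.452723
T(1,1) = -0.446141 + (-0.446141 − (-0.419423))/3 = -0.455047
T(2,1) = -0.452723 + (-0.452723 − (-0.446141))/3 = -0.454917
T(2,2) = -0.454917 + (-0.454917 − (-0.455047))/15 = -0.454908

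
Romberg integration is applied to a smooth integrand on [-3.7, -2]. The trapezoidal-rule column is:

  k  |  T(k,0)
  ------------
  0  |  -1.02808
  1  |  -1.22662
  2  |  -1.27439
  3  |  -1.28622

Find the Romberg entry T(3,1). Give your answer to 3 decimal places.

Richardson extrapolation on the trapezoidal column (denominator 4−1=3):
T(3,1) = (4·(-1.28622) − (-1.27439)) / 3 = -1.29016

-1.290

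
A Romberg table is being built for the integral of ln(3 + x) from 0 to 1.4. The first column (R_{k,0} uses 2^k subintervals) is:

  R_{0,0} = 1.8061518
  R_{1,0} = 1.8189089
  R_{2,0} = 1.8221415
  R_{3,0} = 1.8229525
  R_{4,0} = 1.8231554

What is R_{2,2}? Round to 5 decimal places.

1.82322

Richardson extrapolation on the trapezoidal column (denominator 4−1=3):
R_{1,1} = (4·1.8189089 − 1.8061518) / 3 = 1.8231613
R_{2,1} = (4·1.8221415 − 1.8189089) / 3 = 1.8232190
R_{2,2} = 1.8232190 + (1.8232190 − 1.8231613)/15 = 1.8232228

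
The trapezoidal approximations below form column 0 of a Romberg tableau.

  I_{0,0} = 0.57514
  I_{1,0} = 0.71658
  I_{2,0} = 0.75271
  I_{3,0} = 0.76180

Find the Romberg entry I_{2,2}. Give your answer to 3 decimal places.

Richardson extrapolation on the trapezoidal column (denominator 4−1=3):
I_{1,1} = 0.71658 + (0.71658 − 0.57514)/3 = 0.76373
I_{2,1} = 0.75271 + (0.75271 − 0.71658)/3 = 0.76475
I_{2,2} = 0.76475 + (0.76475 − 0.76373)/15 = 0.76482
(Column j=1 coincides with Simpson's rule on the same nodes.)

0.765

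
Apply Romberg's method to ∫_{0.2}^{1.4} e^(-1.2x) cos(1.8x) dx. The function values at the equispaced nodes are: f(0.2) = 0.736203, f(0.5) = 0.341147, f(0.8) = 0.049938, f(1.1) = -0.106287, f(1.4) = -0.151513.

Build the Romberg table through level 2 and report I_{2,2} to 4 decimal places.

0.1628

I_{0,0} (trapezoid, 1 panel, h=1.2000): 0.350814
I_{1,0} (trapezoid, 2 panels, h=0.6000): 0.205370
I_{2,0} (trapezoid, 4 panels, h=0.3000): 0.173143
I_{1,1} = 0.205370 + (0.205370 − 0.350814)/3 = 0.156889
I_{2,1} = 0.173143 + (0.173143 − 0.205370)/3 = 0.162401
I_{2,2} = 0.162401 + (0.162401 − 0.156889)/15 = 0.162768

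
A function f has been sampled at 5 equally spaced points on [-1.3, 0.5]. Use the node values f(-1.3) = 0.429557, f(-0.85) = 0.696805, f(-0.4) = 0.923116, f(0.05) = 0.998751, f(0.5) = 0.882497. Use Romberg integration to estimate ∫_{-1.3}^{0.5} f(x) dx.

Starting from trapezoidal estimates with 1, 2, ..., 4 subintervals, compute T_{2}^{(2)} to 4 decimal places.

T_{0}^{(0)} (trapezoid, 1 panel, h=1.8000): 1.180849
T_{1}^{(0)} (trapezoid, 2 panels, h=0.9000): 1.421229
T_{2}^{(0)} (trapezoid, 4 panels, h=0.4500): 1.473615
T_{1}^{(1)} = 1.421229 + (1.421229 − 1.180849)/3 = 1.501356
T_{2}^{(1)} = 1.473615 + (1.473615 − 1.421229)/3 = 1.491077
T_{2}^{(2)} = 1.491077 + (1.491077 − 1.501356)/15 = 1.490392

1.4904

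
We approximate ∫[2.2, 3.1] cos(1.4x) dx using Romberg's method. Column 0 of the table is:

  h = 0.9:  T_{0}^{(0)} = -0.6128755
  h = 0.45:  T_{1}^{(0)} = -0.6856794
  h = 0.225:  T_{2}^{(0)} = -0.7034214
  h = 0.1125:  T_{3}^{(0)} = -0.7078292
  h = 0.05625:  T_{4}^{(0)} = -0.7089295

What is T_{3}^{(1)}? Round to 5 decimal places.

-0.70930

Richardson extrapolation on the trapezoidal column (denominator 4−1=3):
T_{3}^{(1)} = -0.7078292 + (-0.7078292 − (-0.7034214))/3 = -0.7092985
(Column j=1 coincides with Simpson's rule on the same nodes.)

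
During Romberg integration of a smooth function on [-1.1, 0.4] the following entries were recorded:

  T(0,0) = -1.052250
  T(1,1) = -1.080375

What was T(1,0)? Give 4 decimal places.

From T(1,1) = (4·T(1,0) − T(0,0))/3, solve for T(1,0):
4·T(1,0) = 3·(-1.080375) + (-1.052250) = -4.293375
T(1,0) = -1.073344

-1.0733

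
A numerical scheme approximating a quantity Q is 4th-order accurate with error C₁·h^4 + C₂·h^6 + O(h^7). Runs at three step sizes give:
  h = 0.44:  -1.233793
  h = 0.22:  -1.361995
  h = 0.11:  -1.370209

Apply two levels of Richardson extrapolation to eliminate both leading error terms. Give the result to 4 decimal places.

-1.3708

First eliminate the h^4 term (factor 2^4 = 16):
  B₁ = (16·(-1.361995) − (-1.233793))/15 = -1.370542
  B₂ = (16·(-1.370209) − (-1.361995))/15 = -1.370757
Then eliminate the h^6 term (factor 2^6 = 64):
  (64·(-1.370757) − (-1.370542))/63 = -1.370760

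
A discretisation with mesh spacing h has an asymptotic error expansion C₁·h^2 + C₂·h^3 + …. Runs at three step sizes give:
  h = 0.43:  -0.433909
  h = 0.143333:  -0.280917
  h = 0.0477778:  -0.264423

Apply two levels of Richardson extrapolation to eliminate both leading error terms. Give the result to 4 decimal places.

-0.2624

First eliminate the h^2 term (factor 3^2 = 9):
  B₁ = (9·(-0.280917) − (-0.433909))/8 = -0.261793
  B₂ = (9·(-0.264423) − (-0.280917))/8 = -0.262361
Then eliminate the h^3 term (factor 3^3 = 27):
  (27·(-0.262361) − (-0.261793))/26 = -0.262383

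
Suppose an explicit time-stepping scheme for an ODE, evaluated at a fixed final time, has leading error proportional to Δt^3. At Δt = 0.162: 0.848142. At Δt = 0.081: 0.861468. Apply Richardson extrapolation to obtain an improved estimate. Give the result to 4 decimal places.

0.8634

Extrapolated value = (8·A(Δt/2) − A(Δt)) / (8 − 1)
= (8·0.861468 − 0.848142) / 7
= 6.043602 / 7 = 0.863372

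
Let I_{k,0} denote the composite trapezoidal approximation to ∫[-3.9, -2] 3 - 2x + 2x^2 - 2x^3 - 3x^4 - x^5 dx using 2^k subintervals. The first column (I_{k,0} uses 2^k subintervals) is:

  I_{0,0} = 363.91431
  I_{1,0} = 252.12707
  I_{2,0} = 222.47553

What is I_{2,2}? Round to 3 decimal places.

212.440

I_{1,1} = 252.12707 + (252.12707 − 363.91431)/3 = 214.86466
I_{2,1} = (4·222.47553 − 252.12707) / 3 = 212.59168
I_{2,2} = (16·212.59168 − 214.86466) / 15 = 212.44015
(Column j=1 coincides with Simpson's rule on the same nodes.)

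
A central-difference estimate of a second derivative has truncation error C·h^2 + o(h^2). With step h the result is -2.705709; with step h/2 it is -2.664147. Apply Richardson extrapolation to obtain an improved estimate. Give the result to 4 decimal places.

Extrapolated value = (4·A(h/2) − A(h)) / (4 − 1)
= (4·(-2.664147) − (-2.705709)) / 3
= -7.950879 / 3 = -2.650293

-2.6503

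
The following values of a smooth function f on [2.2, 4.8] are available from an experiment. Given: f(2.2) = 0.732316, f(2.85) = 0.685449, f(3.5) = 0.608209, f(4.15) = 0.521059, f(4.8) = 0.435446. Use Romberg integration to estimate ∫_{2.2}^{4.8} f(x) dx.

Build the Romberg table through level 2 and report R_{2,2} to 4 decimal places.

1.5623

R_{0,0} (trapezoid, 1 panel, h=2.6000): 1.518091
R_{1,0} (trapezoid, 2 panels, h=1.3000): 1.549717
R_{2,0} (trapezoid, 4 panels, h=0.6500): 1.559089
R_{1,1} = 1.549717 + (1.549717 − 1.518091)/3 = 1.560259
R_{2,1} = 1.559089 + (1.559089 − 1.549717)/3 = 1.562213
R_{2,2} = 1.562213 + (1.562213 − 1.560259)/15 = 1.562343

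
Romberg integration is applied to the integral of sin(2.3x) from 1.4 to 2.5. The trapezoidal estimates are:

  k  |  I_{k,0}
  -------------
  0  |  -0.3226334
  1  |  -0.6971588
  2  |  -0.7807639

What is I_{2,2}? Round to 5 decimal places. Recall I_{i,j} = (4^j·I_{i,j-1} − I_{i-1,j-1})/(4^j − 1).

Richardson extrapolation on the trapezoidal column (denominator 4−1=3):
I_{1,1} = (4·(-0.6971588) − (-0.3226334)) / 3 = -0.8220006
I_{2,1} = (4·(-0.7807639) − (-0.6971588)) / 3 = -0.8086323
I_{2,2} = (16·(-0.8086323) − (-0.8220006)) / 15 = -0.8077411

-0.80774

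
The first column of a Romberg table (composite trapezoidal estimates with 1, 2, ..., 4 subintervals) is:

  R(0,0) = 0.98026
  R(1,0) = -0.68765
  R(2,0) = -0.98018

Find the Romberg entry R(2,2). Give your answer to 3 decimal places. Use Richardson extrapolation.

R(1,1) = (4·(-0.68765) − 0.98026) / 3 = -1.24362
R(2,1) = (4·(-0.98018) − (-0.68765)) / 3 = -1.07769
R(2,2) = -1.07769 + (-1.07769 − (-1.24362))/15 = -1.06663

-1.067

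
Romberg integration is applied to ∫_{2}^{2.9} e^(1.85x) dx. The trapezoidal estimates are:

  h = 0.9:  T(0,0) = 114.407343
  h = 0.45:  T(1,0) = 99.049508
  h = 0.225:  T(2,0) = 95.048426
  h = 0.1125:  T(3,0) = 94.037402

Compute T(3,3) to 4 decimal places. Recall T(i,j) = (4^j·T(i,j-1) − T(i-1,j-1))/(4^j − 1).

93.6994

T(1,1) = (4·99.049508 − 114.407343) / 3 = 93.930230
T(2,1) = 95.048426 + (95.048426 − 99.049508)/3 = 93.714732
T(3,1) = (4·94.037402 − 95.048426) / 3 = 93.700394
T(2,2) = 93.714732 + (93.714732 − 93.930230)/15 = 93.700365
T(3,2) = 93.700394 + (93.700394 − 93.714732)/15 = 93.699438
T(3,3) = 93.699438 + (93.699438 − 93.700365)/63 = 93.699423
(Column j=1 coincides with Simpson's rule on the same nodes.)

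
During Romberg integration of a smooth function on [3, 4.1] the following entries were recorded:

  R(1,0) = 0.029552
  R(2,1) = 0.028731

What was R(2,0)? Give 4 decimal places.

0.0289

From R(2,1) = (4·R(2,0) − R(1,0))/3, solve for R(2,0):
4·R(2,0) = 3·0.028731 + 0.029552 = 0.115745
R(2,0) = 0.028936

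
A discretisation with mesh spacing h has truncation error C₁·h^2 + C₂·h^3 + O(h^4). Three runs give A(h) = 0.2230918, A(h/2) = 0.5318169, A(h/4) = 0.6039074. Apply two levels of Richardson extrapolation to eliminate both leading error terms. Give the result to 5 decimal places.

0.62697

First eliminate the h^2 term (factor 2^2 = 4):
  B₁ = (4·0.5318169 − 0.2230918)/3 = 0.6347253
  B₂ = (4·0.6039074 − 0.5318169)/3 = 0.6279376
Then eliminate the h^3 term (factor 2^3 = 8):
  (8·0.6279376 − 0.6347253)/7 = 0.6269679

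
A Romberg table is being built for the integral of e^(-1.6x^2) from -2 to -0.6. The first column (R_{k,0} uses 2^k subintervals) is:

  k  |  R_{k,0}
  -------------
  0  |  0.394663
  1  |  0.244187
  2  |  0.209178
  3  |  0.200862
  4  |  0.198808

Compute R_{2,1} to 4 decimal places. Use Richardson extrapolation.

Richardson extrapolation on the trapezoidal column (denominator 4−1=3):
R_{2,1} = 0.209178 + (0.209178 − 0.244187)/3 = 0.197508

0.1975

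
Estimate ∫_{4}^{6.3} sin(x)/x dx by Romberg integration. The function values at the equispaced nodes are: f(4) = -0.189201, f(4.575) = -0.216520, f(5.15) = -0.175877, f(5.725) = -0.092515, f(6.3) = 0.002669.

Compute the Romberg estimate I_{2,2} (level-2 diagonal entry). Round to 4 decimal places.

I_{0,0} (trapezoid, 1 panel, h=2.3000): -0.214512
I_{1,0} (trapezoid, 2 panels, h=1.1500): -0.309514
I_{2,0} (trapezoid, 4 panels, h=0.5750): -0.332452
I_{1,1} = -0.309514 + (-0.309514 − (-0.214512))/3 = -0.341181
I_{2,1} = -0.332452 + (-0.332452 − (-0.309514))/3 = -0.340098
I_{2,2} = -0.340098 + (-0.340098 − (-0.341181))/15 = -0.340026

-0.3400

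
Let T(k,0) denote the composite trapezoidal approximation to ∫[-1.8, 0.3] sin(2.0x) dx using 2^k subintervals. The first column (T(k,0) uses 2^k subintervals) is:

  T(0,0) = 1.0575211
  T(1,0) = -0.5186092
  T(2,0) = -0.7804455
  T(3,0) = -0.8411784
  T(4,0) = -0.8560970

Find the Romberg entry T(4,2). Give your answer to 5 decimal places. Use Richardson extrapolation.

-0.86105

Richardson extrapolation on the trapezoidal column (denominator 4−1=3):
T(3,1) = -0.8411784 + (-0.8411784 − (-0.7804455))/3 = -0.8614227
T(4,1) = -0.8560970 + (-0.8560970 − (-0.8411784))/3 = -0.8610699
T(4,2) = (16·(-0.8610699) − (-0.8614227)) / 15 = -0.8610464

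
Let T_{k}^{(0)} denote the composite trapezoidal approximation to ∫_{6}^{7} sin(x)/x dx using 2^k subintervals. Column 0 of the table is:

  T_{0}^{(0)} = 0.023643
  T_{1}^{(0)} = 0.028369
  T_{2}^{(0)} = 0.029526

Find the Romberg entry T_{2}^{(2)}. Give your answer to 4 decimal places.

Richardson extrapolation on the trapezoidal column (denominator 4−1=3):
T_{1}^{(1)} = 0.028369 + (0.028369 − 0.023643)/3 = 0.029944
T_{2}^{(1)} = (4·0.029526 − 0.028369) / 3 = 0.029912
T_{2}^{(2)} = (16·0.029912 − 0.029944) / 15 = 0.029910

0.0299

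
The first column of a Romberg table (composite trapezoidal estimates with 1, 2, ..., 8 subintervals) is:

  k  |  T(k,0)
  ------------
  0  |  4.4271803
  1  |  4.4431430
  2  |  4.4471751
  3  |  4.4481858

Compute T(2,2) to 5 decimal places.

4.44852

T(1,1) = (4·4.4431430 − 4.4271803) / 3 = 4.4484639
T(2,1) = (4·4.4471751 − 4.4431430) / 3 = 4.4485191
T(2,2) = 4.4485191 + (4.4485191 − 4.4484639)/15 = 4.4485228
(Column j=1 coincides with Simpson's rule on the same nodes.)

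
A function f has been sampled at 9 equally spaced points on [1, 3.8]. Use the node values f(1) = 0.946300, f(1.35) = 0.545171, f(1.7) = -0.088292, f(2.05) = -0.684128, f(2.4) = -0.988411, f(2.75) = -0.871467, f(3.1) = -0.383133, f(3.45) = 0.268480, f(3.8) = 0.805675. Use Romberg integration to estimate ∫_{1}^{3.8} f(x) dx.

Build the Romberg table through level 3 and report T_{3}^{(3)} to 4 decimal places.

T_{0}^{(0)} (trapezoid, 1 panel, h=2.8000): 2.452765
T_{1}^{(0)} (trapezoid, 2 panels, h=1.4000): -0.157393
T_{2}^{(0)} (trapezoid, 4 panels, h=0.7000): -0.408694
T_{3}^{(0)} (trapezoid, 8 panels, h=0.3500): -0.464027
T_{1}^{(1)} = -0.157393 + (-0.157393 − 2.452765)/3 = -1.027446
T_{2}^{(1)} = -0.408694 + (-0.408694 − (-0.157393))/3 = -0.492461
T_{3}^{(1)} = -0.464027 + (-0.464027 − (-0.408694))/3 = -0.482471
T_{2}^{(2)} = -0.492461 + (-0.492461 − (-1.027446))/15 = -0.456795
T_{3}^{(2)} = -0.482471 + (-0.482471 − (-0.492461))/15 = -0.481805
T_{3}^{(3)} = -0.481805 + (-0.481805 − (-0.456795))/63 = -0.482202

-0.4822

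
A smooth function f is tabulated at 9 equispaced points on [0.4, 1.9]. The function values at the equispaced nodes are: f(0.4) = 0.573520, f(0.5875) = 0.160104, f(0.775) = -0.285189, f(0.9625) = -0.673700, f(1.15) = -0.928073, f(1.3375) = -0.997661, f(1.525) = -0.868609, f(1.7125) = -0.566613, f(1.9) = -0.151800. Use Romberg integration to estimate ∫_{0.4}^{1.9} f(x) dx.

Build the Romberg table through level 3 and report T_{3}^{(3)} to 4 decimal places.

-0.7532

T_{0}^{(0)} (trapezoid, 1 panel, h=1.5000): 0.316290
T_{1}^{(0)} (trapezoid, 2 panels, h=0.7500): -0.537910
T_{2}^{(0)} (trapezoid, 4 panels, h=0.3750): -0.701629
T_{3}^{(0)} (trapezoid, 8 panels, h=0.1875): -0.740415
T_{1}^{(1)} = -0.537910 + (-0.537910 − 0.316290)/3 = -0.822643
T_{2}^{(1)} = -0.701629 + (-0.701629 − (-0.537910))/3 = -0.756202
T_{3}^{(1)} = -0.740415 + (-0.740415 − (-0.701629))/3 = -0.753344
T_{2}^{(2)} = -0.756202 + (-0.756202 − (-0.822643))/15 = -0.751773
T_{3}^{(2)} = -0.753344 + (-0.753344 − (-0.756202))/15 = -0.753153
T_{3}^{(3)} = -0.753153 + (-0.753153 − (-0.751773))/63 = -0.753175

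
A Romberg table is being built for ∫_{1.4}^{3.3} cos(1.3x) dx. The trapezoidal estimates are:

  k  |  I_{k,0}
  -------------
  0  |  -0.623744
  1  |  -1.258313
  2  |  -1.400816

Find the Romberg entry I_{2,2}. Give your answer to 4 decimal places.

I_{1,1} = (4·(-1.258313) − (-0.623744)) / 3 = -1.469836
I_{2,1} = (4·(-1.400816) − (-1.258313)) / 3 = -1.448317
I_{2,2} = (16·(-1.448317) − (-1.469836)) / 15 = -1.446882

-1.4469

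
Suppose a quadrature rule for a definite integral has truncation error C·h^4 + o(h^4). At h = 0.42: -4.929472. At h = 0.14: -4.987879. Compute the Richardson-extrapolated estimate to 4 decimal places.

-4.9886

Extrapolated value = (81·A(h/3) − A(h)) / (81 − 1)
= (81·(-4.987879) − (-4.929472)) / 80
= -399.088727 / 80 = -4.988609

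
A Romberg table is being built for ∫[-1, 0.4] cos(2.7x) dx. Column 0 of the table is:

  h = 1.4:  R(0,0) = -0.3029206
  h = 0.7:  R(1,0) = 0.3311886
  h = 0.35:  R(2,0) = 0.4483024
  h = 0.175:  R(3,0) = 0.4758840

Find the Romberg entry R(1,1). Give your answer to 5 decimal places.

0.54256

Richardson extrapolation on the trapezoidal column (denominator 4−1=3):
R(1,1) = 0.3311886 + (0.3311886 − (-0.3029206))/3 = 0.5425583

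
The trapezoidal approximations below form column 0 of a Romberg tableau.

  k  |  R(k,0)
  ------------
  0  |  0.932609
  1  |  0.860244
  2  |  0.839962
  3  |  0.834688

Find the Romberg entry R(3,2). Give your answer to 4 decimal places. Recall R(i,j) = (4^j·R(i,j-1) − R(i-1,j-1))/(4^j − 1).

Richardson extrapolation on the trapezoidal column (denominator 4−1=3):
R(2,1) = (4·0.839962 − 0.860244) / 3 = 0.833201
R(3,1) = 0.834688 + (0.834688 − 0.839962)/3 = 0.832930
R(3,2) = (16·0.832930 − 0.833201) / 15 = 0.832912
(Column j=1 coincides with Simpson's rule on the same nodes.)

0.8329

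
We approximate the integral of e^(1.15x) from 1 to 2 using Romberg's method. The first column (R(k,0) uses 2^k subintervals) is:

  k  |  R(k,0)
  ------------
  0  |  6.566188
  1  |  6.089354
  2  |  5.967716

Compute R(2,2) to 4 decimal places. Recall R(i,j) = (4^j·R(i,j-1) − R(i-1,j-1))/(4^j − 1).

R(1,1) = 6.089354 + (6.089354 − 6.566188)/3 = 5.930409
R(2,1) = 5.967716 + (5.967716 − 6.089354)/3 = 5.927170
R(2,2) = 5.927170 + (5.927170 − 5.930409)/15 = 5.926954

5.9270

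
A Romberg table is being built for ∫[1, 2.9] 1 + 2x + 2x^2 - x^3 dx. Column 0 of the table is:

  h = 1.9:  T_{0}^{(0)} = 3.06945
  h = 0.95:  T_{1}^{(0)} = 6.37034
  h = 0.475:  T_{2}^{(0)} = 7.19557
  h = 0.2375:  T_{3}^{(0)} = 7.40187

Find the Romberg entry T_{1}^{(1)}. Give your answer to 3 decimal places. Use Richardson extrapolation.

Richardson extrapolation on the trapezoidal column (denominator 4−1=3):
T_{1}^{(1)} = (4·6.37034 − 3.06945) / 3 = 7.47064
(Column j=1 coincides with Simpson's rule on the same nodes.)

7.471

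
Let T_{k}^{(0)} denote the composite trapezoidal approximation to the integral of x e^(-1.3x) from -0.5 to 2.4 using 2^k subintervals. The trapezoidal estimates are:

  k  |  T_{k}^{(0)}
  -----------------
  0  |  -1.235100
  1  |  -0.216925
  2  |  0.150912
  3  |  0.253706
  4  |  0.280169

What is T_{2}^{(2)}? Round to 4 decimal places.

0.2836

T_{1}^{(1)} = -0.216925 + (-0.216925 − (-1.235100))/3 = 0.122467
T_{2}^{(1)} = (4·0.150912 − (-0.216925)) / 3 = 0.273524
T_{2}^{(2)} = 0.273524 + (0.273524 − 0.122467)/15 = 0.283594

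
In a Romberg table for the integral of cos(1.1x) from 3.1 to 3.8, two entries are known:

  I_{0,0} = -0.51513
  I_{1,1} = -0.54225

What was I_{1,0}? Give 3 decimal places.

From I_{1,1} = (4·I_{1,0} − I_{0,0})/3, solve for I_{1,0}:
4·I_{1,0} = 3·(-0.54225) + (-0.51513) = -2.14188
I_{1,0} = -0.53547

-0.535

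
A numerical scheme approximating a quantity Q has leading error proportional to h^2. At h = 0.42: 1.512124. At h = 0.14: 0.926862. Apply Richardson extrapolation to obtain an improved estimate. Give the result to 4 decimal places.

The leading error scales as h^2; refining by a factor of 3 reduces it by 3^2 = 9.
Extrapolated value = (9·A(h/3) − A(h)) / (9 − 1)
= (9·0.926862 − 1.512124) / 8
= 6.829634 / 8 = 0.853704

0.8537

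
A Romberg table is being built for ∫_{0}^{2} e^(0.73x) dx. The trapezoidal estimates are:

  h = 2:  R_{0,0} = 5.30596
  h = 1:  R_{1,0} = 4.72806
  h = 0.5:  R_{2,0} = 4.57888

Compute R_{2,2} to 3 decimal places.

4.529

Richardson extrapolation on the trapezoidal column (denominator 4−1=3):
R_{1,1} = (4·4.72806 − 5.30596) / 3 = 4.53543
R_{2,1} = 4.57888 + (4.57888 − 4.72806)/3 = 4.52915
R_{2,2} = (16·4.52915 − 4.53543) / 15 = 4.52873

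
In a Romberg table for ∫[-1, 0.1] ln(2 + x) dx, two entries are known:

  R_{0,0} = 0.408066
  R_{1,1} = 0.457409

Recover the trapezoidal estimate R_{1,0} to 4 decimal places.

From R_{1,1} = (4·R_{1,0} − R_{0,0})/3, solve for R_{1,0}:
4·R_{1,0} = 3·0.457409 + 0.408066 = 1.780293
R_{1,0} = 0.445073

0.4451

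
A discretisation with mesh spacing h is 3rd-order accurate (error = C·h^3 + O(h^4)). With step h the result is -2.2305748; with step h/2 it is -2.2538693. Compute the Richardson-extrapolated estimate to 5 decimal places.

-2.25720

The leading error scales as h^3; refining by a factor of 2 reduces it by 2^3 = 8.
Extrapolated value = (8·A(h/2) − A(h)) / (8 − 1)
= (8·(-2.2538693) − (-2.2305748)) / 7
= -15.8003796 / 7 = -2.2571971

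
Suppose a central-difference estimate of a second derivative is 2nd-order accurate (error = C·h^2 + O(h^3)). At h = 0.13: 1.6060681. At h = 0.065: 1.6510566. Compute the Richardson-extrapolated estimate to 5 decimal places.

The leading error scales as h^2; refining by a factor of 2 reduces it by 2^2 = 4.
Extrapolated value = (4·A(h/2) − A(h)) / (4 − 1)
= (4·1.6510566 − 1.6060681) / 3
= 4.9981583 / 3 = 1.6660528

1.66605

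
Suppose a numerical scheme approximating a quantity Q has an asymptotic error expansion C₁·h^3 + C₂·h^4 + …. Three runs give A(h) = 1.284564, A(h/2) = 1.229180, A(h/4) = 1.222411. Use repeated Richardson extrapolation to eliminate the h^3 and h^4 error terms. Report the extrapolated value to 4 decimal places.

1.2215

First eliminate the h^3 term (factor 2^3 = 8):
  B₁ = (8·1.229180 − 1.284564)/7 = 1.221268
  B₂ = (8·1.222411 − 1.229180)/7 = 1.221444
Then eliminate the h^4 term (factor 2^4 = 16):
  (16·1.221444 − 1.221268)/15 = 1.221456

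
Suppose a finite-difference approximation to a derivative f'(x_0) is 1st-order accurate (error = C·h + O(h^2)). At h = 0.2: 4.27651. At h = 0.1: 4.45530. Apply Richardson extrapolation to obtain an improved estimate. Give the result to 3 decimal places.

4.634

The leading error scales as h; refining by a factor of 2 reduces it by 2^1 = 2.
Extrapolated value = (2·A(h/2) − A(h)) / (2 − 1)
= (2·4.45530 − 4.27651) / 1
= 4.63409 / 1 = 4.63409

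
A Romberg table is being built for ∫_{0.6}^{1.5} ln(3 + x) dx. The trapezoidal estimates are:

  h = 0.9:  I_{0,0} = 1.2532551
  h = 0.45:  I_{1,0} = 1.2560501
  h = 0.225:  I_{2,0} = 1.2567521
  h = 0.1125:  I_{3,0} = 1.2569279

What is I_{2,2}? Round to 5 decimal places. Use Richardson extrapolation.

I_{1,1} = 1.2560501 + (1.2560501 − 1.2532551)/3 = 1.2569818
I_{2,1} = (4·1.2567521 − 1.2560501) / 3 = 1.2569861
I_{2,2} = 1.2569861 + (1.2569861 − 1.2569818)/15 = 1.2569864

1.25699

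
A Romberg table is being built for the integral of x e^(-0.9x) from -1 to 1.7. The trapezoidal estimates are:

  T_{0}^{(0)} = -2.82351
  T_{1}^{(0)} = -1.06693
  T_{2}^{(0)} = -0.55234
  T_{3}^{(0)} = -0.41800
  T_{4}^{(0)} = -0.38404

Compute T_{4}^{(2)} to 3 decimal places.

Richardson extrapolation on the trapezoidal column (denominator 4−1=3):
T_{3}^{(1)} = -0.41800 + (-0.41800 − (-0.55234))/3 = -0.37322
T_{4}^{(1)} = -0.38404 + (-0.38404 − (-0.41800))/3 = -0.37272
T_{4}^{(2)} = (16·(-0.37272) − (-0.37322)) / 15 = -0.37269

-0.373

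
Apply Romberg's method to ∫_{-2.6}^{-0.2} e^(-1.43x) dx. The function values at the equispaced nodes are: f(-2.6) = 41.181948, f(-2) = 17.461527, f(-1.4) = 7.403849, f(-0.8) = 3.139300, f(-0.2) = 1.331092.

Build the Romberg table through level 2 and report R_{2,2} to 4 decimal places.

27.8844

R_{0,0} (trapezoid, 1 panel, h=2.4000): 51.015648
R_{1,0} (trapezoid, 2 panels, h=1.2000): 34.392443
R_{2,0} (trapezoid, 4 panels, h=0.6000): 29.556718
R_{1,1} = 34.392443 + (34.392443 − 51.015648)/3 = 28.851375
R_{2,1} = 29.556718 + (29.556718 − 34.392443)/3 = 27.944810
R_{2,2} = 27.944810 + (27.944810 − 28.851375)/15 = 27.884372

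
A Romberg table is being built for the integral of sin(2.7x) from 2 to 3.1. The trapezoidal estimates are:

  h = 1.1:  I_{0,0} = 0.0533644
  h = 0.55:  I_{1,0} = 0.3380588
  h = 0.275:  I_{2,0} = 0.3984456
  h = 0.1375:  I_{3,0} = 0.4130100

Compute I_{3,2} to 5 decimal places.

0.41782

I_{2,1} = (4·0.3984456 − 0.3380588) / 3 = 0.4185745
I_{3,1} = 0.4130100 + (0.4130100 − 0.3984456)/3 = 0.4178648
I_{3,2} = 0.4178648 + (0.4178648 − 0.4185745)/15 = 0.4178175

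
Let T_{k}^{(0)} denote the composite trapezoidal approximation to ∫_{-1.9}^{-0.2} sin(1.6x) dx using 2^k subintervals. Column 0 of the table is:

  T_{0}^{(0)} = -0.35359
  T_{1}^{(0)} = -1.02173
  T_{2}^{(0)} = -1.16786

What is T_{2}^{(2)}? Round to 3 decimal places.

-1.215

Richardson extrapolation on the trapezoidal column (denominator 4−1=3):
T_{1}^{(1)} = -1.02173 + (-1.02173 − (-0.35359))/3 = -1.24444
T_{2}^{(1)} = (4·(-1.16786) − (-1.02173)) / 3 = -1.21657
T_{2}^{(2)} = -1.21657 + (-1.21657 − (-1.24444))/15 = -1.21471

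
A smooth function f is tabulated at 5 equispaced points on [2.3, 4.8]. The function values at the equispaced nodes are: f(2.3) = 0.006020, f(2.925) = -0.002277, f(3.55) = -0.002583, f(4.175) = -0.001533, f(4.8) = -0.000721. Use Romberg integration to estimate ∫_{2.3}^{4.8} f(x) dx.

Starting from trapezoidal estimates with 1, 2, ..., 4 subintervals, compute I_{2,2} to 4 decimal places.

I_{0,0} (trapezoid, 1 panel, h=2.5000): 0.006624
I_{1,0} (trapezoid, 2 panels, h=1.2500): 0.000083
I_{2,0} (trapezoid, 4 panels, h=0.6250): -0.002340
I_{1,1} = 0.000083 + (0.000083 − 0.006624)/3 = -0.002097
I_{2,1} = -0.002340 + (-0.002340 − 0.000083)/3 = -0.003148
I_{2,2} = -0.003148 + (-0.003148 − (-0.002097))/15 = -0.003218

-0.0032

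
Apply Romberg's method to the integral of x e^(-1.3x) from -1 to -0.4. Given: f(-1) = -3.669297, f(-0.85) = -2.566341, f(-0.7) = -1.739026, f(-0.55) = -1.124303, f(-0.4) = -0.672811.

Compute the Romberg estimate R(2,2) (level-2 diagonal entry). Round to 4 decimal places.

-1.1291

R(0,0) (trapezoid, 1 panel, h=0.6000): -1.302632
R(1,0) (trapezoid, 2 panels, h=0.3000): -1.173024
R(2,0) (trapezoid, 4 panels, h=0.1500): -1.140109
R(1,1) = -1.173024 + (-1.173024 − (-1.302632))/3 = -1.129821
R(2,1) = -1.140109 + (-1.140109 − (-1.173024))/3 = -1.129137
R(2,2) = -1.129137 + (-1.129137 − (-1.129821))/15 = -1.129091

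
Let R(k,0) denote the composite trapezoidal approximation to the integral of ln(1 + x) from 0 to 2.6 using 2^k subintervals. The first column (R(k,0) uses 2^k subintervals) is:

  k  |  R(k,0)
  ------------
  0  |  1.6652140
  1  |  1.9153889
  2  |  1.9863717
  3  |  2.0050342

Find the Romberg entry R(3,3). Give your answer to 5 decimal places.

R(1,1) = 1.9153889 + (1.9153889 − 1.6652140)/3 = 1.9987805
R(2,1) = 1.9863717 + (1.9863717 − 1.9153889)/3 = 2.0100326
R(3,1) = (4·2.0050342 − 1.9863717) / 3 = 2.0112550
R(2,2) = (16·2.0100326 − 1.9987805) / 15 = 2.0107827
R(3,2) = 2.0112550 + (2.0112550 − 2.0100326)/15 = 2.0113365
R(3,3) = (64·2.0113365 − 2.0107827) / 63 = 2.0113453
(Column j=1 coincides with Simpson's rule on the same nodes.)

2.01135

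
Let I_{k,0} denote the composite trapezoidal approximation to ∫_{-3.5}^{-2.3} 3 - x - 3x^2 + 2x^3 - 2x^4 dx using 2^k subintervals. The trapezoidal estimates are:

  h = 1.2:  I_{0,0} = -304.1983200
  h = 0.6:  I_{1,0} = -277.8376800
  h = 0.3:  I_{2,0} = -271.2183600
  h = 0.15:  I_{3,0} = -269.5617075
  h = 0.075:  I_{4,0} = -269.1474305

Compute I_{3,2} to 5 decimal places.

-269.00933

Richardson extrapolation on the trapezoidal column (denominator 4−1=3):
I_{2,1} = (4·(-271.2183600) − (-277.8376800)) / 3 = -269.0119200
I_{3,1} = (4·(-269.5617075) − (-271.2183600)) / 3 = -269.0094900
I_{3,2} = -269.0094900 + (-269.0094900 − (-269.0119200))/15 = -269.0093280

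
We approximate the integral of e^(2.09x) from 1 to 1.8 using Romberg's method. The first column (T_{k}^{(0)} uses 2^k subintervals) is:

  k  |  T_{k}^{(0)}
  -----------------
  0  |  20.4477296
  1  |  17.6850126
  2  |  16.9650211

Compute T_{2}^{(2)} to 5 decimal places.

16.72242

Richardson extrapolation on the trapezoidal column (denominator 4−1=3):
T_{1}^{(1)} = 17.6850126 + (17.6850126 − 20.4477296)/3 = 16.7641069
T_{2}^{(1)} = 16.9650211 + (16.9650211 − 17.6850126)/3 = 16.7250239
T_{2}^{(2)} = 16.7250239 + (16.7250239 − 16.7641069)/15 = 16.7224184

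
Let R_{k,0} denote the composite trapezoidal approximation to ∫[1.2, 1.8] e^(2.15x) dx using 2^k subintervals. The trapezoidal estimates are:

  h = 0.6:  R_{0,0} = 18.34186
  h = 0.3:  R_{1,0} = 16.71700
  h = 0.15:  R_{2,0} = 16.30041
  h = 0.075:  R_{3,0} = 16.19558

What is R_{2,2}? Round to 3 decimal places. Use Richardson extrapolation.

R_{1,1} = (4·16.71700 − 18.34186) / 3 = 16.17538
R_{2,1} = (4·16.30041 − 16.71700) / 3 = 16.16155
R_{2,2} = 16.16155 + (16.16155 − 16.17538)/15 = 16.16063

16.161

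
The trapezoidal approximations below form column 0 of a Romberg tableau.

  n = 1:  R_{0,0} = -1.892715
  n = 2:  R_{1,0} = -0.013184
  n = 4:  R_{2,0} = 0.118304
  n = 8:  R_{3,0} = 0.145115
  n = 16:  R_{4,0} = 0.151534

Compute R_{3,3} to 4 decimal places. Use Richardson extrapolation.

R_{1,1} = -0.013184 + (-0.013184 − (-1.892715))/3 = 0.613326
R_{2,1} = 0.118304 + (0.118304 − (-0.013184))/3 = 0.162133
R_{3,1} = (4·0.145115 − 0.118304) / 3 = 0.154052
R_{2,2} = 0.162133 + (0.162133 − 0.613326)/15 = 0.132053
R_{3,2} = 0.154052 + (0.154052 − 0.162133)/15 = 0.153513
R_{3,3} = (64·0.153513 − 0.132053) / 63 = 0.153854
(Column j=1 coincides with Simpson's rule on the same nodes.)

0.1539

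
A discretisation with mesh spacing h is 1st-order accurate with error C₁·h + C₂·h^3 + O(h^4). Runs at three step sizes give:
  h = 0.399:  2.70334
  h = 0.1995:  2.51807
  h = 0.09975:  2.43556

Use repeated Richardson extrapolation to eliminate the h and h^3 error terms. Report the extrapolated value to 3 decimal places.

2.356

First eliminate the h term (factor 2^1 = 2):
  B₁ = (2·2.51807 − 2.70334)/1 = 2.33280
  B₂ = (2·2.43556 − 2.51807)/1 = 2.35305
Then eliminate the h^3 term (factor 2^3 = 8):
  (8·2.35305 − 2.33280)/7 = 2.35594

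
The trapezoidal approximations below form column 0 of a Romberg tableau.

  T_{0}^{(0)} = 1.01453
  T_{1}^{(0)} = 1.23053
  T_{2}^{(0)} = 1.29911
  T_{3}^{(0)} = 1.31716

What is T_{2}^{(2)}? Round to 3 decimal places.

Richardson extrapolation on the trapezoidal column (denominator 4−1=3):
T_{1}^{(1)} = (4·1.23053 − 1.01453) / 3 = 1.30253
T_{2}^{(1)} = (4·1.29911 − 1.23053) / 3 = 1.32197
T_{2}^{(2)} = (16·1.32197 − 1.30253) / 15 = 1.32327

1.323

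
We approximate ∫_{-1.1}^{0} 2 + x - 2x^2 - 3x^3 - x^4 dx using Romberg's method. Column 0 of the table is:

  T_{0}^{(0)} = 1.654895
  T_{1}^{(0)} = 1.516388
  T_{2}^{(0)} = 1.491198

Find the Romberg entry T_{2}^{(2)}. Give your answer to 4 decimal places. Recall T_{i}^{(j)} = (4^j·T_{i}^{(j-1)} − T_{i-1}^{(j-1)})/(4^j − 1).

Richardson extrapolation on the trapezoidal column (denominator 4−1=3):
T_{1}^{(1)} = 1.516388 + (1.516388 − 1.654895)/3 = 1.470219
T_{2}^{(1)} = 1.491198 + (1.491198 − 1.516388)/3 = 1.482801
T_{2}^{(2)} = 1.482801 + (1.482801 − 1.470219)/15 = 1.483640

1.4836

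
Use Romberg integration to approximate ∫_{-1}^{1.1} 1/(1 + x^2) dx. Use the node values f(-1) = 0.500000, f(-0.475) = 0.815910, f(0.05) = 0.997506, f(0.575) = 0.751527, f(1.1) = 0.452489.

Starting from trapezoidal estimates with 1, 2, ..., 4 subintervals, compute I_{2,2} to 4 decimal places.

I_{0,0} (trapezoid, 1 panel, h=2.1000): 1.000113
I_{1,0} (trapezoid, 2 panels, h=1.0500): 1.547438
I_{2,0} (trapezoid, 4 panels, h=0.5250): 1.596623
I_{1,1} = 1.547438 + (1.547438 − 1.000113)/3 = 1.729880
I_{2,1} = 1.596623 + (1.596623 − 1.547438)/3 = 1.613018
I_{2,2} = 1.613018 + (1.613018 − 1.729880)/15 = 1.605227

1.6052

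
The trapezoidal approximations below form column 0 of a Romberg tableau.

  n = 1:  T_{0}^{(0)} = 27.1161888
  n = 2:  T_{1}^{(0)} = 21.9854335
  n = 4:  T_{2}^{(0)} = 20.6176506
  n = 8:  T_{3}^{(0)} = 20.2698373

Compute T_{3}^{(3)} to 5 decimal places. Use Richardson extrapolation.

20.15337

T_{1}^{(1)} = (4·21.9854335 − 27.1161888) / 3 = 20.2751817
T_{2}^{(1)} = 20.6176506 + (20.6176506 − 21.9854335)/3 = 20.1617230
T_{3}^{(1)} = 20.2698373 + (20.2698373 − 20.6176506)/3 = 20.1538995
T_{2}^{(2)} = (16·20.1617230 − 20.2751817) / 15 = 20.1541591
T_{3}^{(2)} = 20.1538995 + (20.1538995 − 20.1617230)/15 = 20.1533779
T_{3}^{(3)} = (64·20.1533779 − 20.1541591) / 63 = 20.1533655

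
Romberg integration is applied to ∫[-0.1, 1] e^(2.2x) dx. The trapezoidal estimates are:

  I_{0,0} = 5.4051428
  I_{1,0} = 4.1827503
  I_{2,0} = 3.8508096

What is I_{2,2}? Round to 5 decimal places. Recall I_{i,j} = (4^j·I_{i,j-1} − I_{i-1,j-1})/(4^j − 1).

3.73782

Richardson extrapolation on the trapezoidal column (denominator 4−1=3):
I_{1,1} = (4·4.1827503 − 5.4051428) / 3 = 3.7752861
I_{2,1} = (4·3.8508096 − 4.1827503) / 3 = 3.7401627
I_{2,2} = 3.7401627 + (3.7401627 − 3.7752861)/15 = 3.7378211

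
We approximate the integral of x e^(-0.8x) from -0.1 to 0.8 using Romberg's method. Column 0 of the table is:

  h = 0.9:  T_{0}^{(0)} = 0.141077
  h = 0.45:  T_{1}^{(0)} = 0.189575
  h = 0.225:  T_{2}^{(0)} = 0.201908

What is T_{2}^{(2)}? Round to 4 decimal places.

0.2060

Richardson extrapolation on the trapezoidal column (denominator 4−1=3):
T_{1}^{(1)} = (4·0.189575 − 0.141077) / 3 = 0.205741
T_{2}^{(1)} = 0.201908 + (0.201908 − 0.189575)/3 = 0.206019
T_{2}^{(2)} = (16·0.206019 − 0.205741) / 15 = 0.206038
(Column j=1 coincides with Simpson's rule on the same nodes.)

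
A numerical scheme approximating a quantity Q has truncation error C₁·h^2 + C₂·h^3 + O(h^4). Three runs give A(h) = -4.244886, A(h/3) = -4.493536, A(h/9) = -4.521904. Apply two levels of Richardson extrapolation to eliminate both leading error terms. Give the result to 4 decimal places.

-4.5255

First eliminate the h^2 term (factor 3^2 = 9):
  B₁ = (9·(-4.493536) − (-4.244886))/8 = -4.524617
  B₂ = (9·(-4.521904) − (-4.493536))/8 = -4.525450
Then eliminate the h^3 term (factor 3^3 = 27):
  (27·(-4.525450) − (-4.524617))/26 = -4.525482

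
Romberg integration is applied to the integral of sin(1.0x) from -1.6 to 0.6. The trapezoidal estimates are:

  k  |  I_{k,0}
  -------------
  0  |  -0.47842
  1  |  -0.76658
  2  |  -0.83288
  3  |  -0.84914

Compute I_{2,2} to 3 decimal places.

Richardson extrapolation on the trapezoidal column (denominator 4−1=3):
I_{1,1} = -0.76658 + (-0.76658 − (-0.47842))/3 = -0.86263
I_{2,1} = -0.83288 + (-0.83288 − (-0.76658))/3 = -0.85498
I_{2,2} = (16·(-0.85498) − (-0.86263)) / 15 = -0.85447

-0.854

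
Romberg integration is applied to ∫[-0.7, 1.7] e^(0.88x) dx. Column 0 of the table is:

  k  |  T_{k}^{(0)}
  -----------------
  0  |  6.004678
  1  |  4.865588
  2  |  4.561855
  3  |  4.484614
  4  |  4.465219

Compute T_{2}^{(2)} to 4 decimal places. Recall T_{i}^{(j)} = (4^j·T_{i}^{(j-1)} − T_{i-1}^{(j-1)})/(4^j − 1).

Richardson extrapolation on the trapezoidal column (denominator 4−1=3):
T_{1}^{(1)} = (4·4.865588 − 6.004678) / 3 = 4.485891
T_{2}^{(1)} = 4.561855 + (4.561855 − 4.865588)/3 = 4.460611
T_{2}^{(2)} = (16·4.460611 − 4.485891) / 15 = 4.458926

4.4589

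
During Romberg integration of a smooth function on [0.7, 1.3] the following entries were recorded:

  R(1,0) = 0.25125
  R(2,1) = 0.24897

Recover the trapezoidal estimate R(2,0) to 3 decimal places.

From R(2,1) = (4·R(2,0) − R(1,0))/3, solve for R(2,0):
4·R(2,0) = 3·0.24897 + 0.25125 = 0.99816
R(2,0) = 0.24954

0.250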